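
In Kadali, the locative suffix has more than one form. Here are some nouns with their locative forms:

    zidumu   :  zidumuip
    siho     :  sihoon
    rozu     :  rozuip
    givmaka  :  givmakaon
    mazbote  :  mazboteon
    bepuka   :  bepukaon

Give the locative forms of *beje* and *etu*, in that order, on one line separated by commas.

bejeon, etuip

The pattern is height harmony: -ip when the last vowel of the stem is a high vowel (*zidumu*, *rozu*); -on when the last vowel of the stem is a non-high vowel (*siho*, *givmaka*, *mazbote*, *bepuka*).
*beje*: last vowel = /e/, a non-high vowel → -on → *bejeon*.
*etu*: last vowel = /u/, a high vowel → -ip → *etuip*.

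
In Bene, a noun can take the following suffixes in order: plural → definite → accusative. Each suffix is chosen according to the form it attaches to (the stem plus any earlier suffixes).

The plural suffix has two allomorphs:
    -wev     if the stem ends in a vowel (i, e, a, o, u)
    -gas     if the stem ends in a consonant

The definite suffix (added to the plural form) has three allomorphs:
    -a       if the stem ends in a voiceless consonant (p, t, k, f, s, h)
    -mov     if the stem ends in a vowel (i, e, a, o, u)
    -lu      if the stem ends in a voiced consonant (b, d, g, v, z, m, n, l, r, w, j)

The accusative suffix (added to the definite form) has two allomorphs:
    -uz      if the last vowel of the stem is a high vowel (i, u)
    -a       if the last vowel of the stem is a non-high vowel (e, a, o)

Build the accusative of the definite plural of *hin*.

hingasaa

*hin* — final sound /n/ (a consonant) → -gas → *hingas*.
Since the final sound of the plural form *hingas* is /s/ (a voiceless consonant), it takes -a, giving *hingasa*.
Since the last vowel of the definite form *hingasa* is /a/ (a non-high vowel), it takes -a, giving *hingasaa*.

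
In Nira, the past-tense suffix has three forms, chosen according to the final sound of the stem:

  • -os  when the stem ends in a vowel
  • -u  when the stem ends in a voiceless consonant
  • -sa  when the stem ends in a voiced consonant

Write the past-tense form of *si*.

sios

*si*: final sound = /i/, a vowel → -os → *sios*.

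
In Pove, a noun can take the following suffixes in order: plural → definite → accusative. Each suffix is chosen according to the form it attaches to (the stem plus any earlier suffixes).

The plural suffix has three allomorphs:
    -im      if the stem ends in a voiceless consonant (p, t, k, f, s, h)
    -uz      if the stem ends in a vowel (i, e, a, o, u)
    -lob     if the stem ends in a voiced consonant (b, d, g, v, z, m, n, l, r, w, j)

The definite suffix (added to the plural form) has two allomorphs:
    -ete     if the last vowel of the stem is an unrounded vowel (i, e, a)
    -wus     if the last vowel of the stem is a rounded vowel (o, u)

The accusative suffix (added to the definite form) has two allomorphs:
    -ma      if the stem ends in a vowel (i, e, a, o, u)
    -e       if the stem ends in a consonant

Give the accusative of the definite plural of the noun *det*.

detimetema

*det* — final sound /t/ (a voiceless consonant) → -im → *detim*.
The plural form *detim* — last vowel /i/ (an unrounded vowel) → -ete → *detimete*.
The final sound of the definite form *detimete* is /e/, which is a vowel, so the accusative suffix is -ma, giving *detimetema*.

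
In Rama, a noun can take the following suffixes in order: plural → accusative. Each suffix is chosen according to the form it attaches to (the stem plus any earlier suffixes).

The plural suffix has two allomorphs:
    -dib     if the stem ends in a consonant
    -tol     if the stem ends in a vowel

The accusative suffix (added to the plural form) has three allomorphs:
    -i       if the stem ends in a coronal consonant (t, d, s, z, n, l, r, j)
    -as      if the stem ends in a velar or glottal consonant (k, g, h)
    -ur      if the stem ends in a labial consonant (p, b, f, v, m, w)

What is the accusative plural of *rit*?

*rit* — final sound /t/ (a consonant) → -dib → *ritdib*.
The final consonant of the plural form *ritdib* is /b/, which is labial, so the accusative suffix is -ur, giving *ritdibur*.

ritdibur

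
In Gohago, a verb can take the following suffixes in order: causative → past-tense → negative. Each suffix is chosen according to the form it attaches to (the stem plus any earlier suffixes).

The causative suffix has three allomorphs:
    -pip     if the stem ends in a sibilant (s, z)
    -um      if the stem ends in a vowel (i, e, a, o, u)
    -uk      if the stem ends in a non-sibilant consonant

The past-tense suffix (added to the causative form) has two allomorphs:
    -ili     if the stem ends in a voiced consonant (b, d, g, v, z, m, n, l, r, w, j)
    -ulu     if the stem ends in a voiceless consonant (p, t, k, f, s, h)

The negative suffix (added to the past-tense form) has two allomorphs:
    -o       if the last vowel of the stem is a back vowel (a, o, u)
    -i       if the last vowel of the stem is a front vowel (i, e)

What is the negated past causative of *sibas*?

Since the final sound of *sibas* is /s/ (a sibilant), it takes -pip, giving *sibaspip*.
Since the final consonant of the causative form *sibaspip* is /p/ (voiceless), it takes -ulu, giving *sibaspipulu*.
The past-tense form *sibaspipulu* — last vowel /u/ (a back vowel) → -o → *sibaspipuluo*.

sibaspipuluo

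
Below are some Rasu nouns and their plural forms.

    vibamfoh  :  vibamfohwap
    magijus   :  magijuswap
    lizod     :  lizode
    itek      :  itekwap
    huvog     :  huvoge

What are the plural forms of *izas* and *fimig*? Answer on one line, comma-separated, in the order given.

izaswap, fimige

The suffix is conditioned by the final consonant: -wap when the stem ends in a voiceless consonant (*vibamfoh*, *magijus*, *itek*); -e when the stem ends in a voiced consonant (*lizod*, *huvog*).
*izas*: final consonant = /s/, voiceless → -wap → *izaswap*.
*fimig*: final consonant = /g/, voiced → -e → *fimige*.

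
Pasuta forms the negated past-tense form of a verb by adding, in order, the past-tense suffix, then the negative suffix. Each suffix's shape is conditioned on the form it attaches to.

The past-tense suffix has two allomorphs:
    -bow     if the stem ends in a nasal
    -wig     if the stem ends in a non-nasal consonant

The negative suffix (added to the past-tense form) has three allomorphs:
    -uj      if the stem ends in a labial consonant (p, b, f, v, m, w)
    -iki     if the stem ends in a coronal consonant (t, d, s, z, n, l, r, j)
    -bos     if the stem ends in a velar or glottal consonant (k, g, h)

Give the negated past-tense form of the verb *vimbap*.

vimbapwigbos

*vimbap* — final consonant /p/ (non-nasal) → -wig → *vimbapwig*.
The final consonant of the past-tense form *vimbapwig* is /g/, which is velar/glottal, so the negative suffix is -bos, giving *vimbapwigbos*.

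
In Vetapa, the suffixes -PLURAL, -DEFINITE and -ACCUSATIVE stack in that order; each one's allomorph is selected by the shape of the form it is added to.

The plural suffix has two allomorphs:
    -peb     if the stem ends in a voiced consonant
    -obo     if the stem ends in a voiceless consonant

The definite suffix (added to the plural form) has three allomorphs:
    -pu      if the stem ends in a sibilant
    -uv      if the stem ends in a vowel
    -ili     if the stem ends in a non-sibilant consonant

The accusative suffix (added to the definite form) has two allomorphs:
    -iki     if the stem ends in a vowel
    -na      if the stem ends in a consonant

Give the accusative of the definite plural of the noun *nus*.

nusobouvna

*nus*: final consonant = /s/, voiceless → -obo → *nusobo*.
The final sound of the plural form *nusobo* is /o/, which is a vowel, so the definite suffix is -uv, giving *nusobouv*.
Since the final sound of the definite form *nusobouv* is /v/ (a consonant), it takes -na, giving *nusobouvna*.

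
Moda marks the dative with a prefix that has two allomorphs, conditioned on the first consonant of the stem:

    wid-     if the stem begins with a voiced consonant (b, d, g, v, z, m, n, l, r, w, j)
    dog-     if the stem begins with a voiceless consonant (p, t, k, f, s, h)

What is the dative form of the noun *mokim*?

widmokim

The first consonant of *mokim* is /m/, which is voiced, so the prefix is wid-, giving *widmokim*.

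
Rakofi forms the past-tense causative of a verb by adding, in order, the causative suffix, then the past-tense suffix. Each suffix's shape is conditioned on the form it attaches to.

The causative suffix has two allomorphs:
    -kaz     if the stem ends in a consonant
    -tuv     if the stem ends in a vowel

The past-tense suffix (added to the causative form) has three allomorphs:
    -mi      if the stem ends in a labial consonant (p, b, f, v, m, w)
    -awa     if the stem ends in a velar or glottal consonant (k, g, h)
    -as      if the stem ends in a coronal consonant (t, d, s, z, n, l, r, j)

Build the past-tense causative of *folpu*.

folputuvmi

*folpu* — final sound /u/ (a vowel) → -tuv → *folputuv*.
The final consonant of the causative form *folputuv* is /v/, which is labial, so the past-tense suffix is -mi, giving *folputuvmi*.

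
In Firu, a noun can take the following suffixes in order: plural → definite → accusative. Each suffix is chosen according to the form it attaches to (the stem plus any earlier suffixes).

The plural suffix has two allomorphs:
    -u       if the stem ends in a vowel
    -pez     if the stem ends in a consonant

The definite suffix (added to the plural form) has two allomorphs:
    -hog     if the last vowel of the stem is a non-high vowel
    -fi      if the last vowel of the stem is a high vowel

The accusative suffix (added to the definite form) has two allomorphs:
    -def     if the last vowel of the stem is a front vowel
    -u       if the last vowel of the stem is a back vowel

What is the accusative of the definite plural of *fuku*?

fukuufidef

*fuku* — final sound /u/ (a vowel) → -u → *fukuu*.
The plural form *fukuu* — last vowel /u/ (a high vowel) → -fi → *fukuufi*.
Since the last vowel of the definite form *fukuufi* is /i/ (a front vowel), it takes -def, giving *fukuufidef*.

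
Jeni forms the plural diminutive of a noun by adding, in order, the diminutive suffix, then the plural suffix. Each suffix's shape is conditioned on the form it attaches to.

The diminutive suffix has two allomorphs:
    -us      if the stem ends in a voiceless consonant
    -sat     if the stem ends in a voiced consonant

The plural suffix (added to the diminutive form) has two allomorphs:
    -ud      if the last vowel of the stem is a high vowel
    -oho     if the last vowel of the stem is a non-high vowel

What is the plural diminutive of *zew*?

zewsatoho

Since the final consonant of *zew* is /w/ (voiced), it takes -sat, giving *zewsat*.
The diminutive form *zewsat* — last vowel /a/ (a non-high vowel) → -oho → *zewsatoho*.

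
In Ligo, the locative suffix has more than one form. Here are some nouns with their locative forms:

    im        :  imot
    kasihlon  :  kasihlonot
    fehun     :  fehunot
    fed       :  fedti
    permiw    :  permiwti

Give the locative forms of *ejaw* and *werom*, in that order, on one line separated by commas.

The suffix is conditioned by the final consonant: -ot when the stem ends in a nasal (*im*, *kasihlon*, *fehun*); -ti when the stem ends in a non-nasal consonant (*fed*, *permiw*).
*ejaw* — final consonant /w/ (non-nasal) → -ti → *ejawti*.
*werom* — final consonant /m/ (a nasal) → -ot → *weromot*.

ejawti, weromot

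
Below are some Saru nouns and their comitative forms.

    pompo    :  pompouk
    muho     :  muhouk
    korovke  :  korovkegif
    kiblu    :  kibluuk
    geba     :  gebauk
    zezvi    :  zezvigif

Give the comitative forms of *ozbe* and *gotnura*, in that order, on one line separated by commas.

Looking at the last vowel of each stem: -gif when the last vowel of the stem is a front vowel (*korovke*, *zezvi*); -uk when the last vowel of the stem is a back vowel (*pompo*, *muho*, *kiblu*, *geba*).
*ozbe* — last vowel /e/ (a front vowel) → -gif → *ozbegif*.
The last vowel of *gotnura* is /a/, which is a back vowel, so the suffix is -uk, giving *gotnurauk*.

ozbegif, gotnurauk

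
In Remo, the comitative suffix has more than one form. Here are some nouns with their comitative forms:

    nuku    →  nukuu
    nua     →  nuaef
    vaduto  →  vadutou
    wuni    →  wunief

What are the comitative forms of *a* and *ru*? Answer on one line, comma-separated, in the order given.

The pattern is rounding harmony: -u when the last vowel of the stem is a rounded vowel (*nuku*, *vaduto*); -ef when the last vowel of the stem is an unrounded vowel (*nua*, *wuni*).
The last vowel of *a* is /a/, which is an unrounded vowel, so the suffix is -ef, giving *aef*.
Since the last vowel of *ru* is /u/ (a rounded vowel), it takes -u, giving *ruu*.

aef, ruu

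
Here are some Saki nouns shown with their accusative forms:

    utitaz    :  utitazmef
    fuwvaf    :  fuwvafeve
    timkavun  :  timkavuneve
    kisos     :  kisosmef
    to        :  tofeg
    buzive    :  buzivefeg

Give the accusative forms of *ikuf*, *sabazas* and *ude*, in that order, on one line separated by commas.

ikufeve, sabazasmef, udefeg

The pattern is sibilance of the final sound: -mef when the stem ends in a sibilant (*utitaz*, *kisos*); -eve when the stem ends in a non-sibilant consonant (*fuwvaf*, *timkavun*); -feg when the stem ends in a vowel (*to*, *buzive*).
*ikuf*: final sound = /f/, a non-sibilant consonant → -eve → *ikufeve*.
*sabazas*: final sound = /s/, a sibilant → -mef → *sabazasmef*.
*ude*: final sound = /e/, a vowel → -feg → *udefeg*.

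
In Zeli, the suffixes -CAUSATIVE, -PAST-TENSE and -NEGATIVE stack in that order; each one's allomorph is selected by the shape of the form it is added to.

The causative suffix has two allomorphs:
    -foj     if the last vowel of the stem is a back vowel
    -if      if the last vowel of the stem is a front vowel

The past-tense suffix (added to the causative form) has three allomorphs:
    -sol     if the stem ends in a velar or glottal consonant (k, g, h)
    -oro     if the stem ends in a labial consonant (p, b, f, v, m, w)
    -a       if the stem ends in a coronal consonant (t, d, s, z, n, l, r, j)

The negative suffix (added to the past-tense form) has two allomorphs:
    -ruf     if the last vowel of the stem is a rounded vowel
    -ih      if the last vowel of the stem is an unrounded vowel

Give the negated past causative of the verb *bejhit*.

bejhitifororuf

*bejhit*: last vowel = /i/, a front vowel → -if → *bejhitif*.
The final consonant of the causative form *bejhitif* is /f/, which is labial, so the past-tense suffix is -oro, giving *bejhitiforo*.
Since the last vowel of the past-tense form *bejhitiforo* is /o/ (a rounded vowel), it takes -ruf, giving *bejhitifororuf*.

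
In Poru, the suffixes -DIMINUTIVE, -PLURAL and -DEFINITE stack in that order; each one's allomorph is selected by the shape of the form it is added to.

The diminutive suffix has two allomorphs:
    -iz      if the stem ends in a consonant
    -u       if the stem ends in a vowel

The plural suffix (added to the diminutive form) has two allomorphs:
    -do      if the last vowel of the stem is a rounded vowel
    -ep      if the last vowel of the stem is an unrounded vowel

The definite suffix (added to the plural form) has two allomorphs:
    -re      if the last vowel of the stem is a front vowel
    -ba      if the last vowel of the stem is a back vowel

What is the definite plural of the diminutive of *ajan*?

ajanizepre

The final sound of *ajan* is /n/, which is a consonant, so the diminutive suffix is -iz, giving *ajaniz*.
Since the last vowel of the diminutive form *ajaniz* is /i/ (an unrounded vowel), it takes -ep, giving *ajanizep*.
The last vowel of the plural form *ajanizep* is /e/, which is a front vowel, so the definite suffix is -re, giving *ajanizepre*.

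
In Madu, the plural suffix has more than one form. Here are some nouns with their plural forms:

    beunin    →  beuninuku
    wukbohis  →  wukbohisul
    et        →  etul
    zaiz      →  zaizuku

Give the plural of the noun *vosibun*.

vosibunuku

The suffix is conditioned by the final consonant: -ul when the stem ends in a voiceless consonant (*wukbohis*, *et*); -uku when the stem ends in a voiced consonant (*beunin*, *zaiz*).
*vosibun*: final consonant = /n/, voiced → -uku → *vosibunuku*.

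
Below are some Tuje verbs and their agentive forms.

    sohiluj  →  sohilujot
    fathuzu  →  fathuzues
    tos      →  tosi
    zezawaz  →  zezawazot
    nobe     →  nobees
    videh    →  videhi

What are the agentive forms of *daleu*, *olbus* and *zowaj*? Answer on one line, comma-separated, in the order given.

The pattern is voicing of the final sound: -i when the stem ends in a voiceless consonant (*tos*, *videh*); -ot when the stem ends in a voiced consonant (*sohiluj*, *zezawaz*); -es when the stem ends in a vowel (*fathuzu*, *nobe*).
*daleu*: final sound = /u/, a vowel → -es → *daleues*.
Since the final sound of *olbus* is /s/ (a voiceless consonant), it takes -i, giving *olbusi*.
The final sound of *zowaj* is /j/, which is a voiced consonant, so the suffix is -ot, giving *zowajot*.

daleues, olbusi, zowajot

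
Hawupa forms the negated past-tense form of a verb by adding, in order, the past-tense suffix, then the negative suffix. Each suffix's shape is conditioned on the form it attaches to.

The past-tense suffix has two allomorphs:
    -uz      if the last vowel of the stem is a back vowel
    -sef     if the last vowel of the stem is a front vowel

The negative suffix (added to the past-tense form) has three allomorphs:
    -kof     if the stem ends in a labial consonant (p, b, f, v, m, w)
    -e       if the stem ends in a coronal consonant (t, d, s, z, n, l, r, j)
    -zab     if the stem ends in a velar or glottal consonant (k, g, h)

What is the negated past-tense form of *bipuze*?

Since the last vowel of *bipuze* is /e/ (a front vowel), it takes -sef, giving *bipuzesef*.
Since the final consonant of the past-tense form *bipuzesef* is /f/ (labial), it takes -kof, giving *bipuzesefkof*.

bipuzesefkof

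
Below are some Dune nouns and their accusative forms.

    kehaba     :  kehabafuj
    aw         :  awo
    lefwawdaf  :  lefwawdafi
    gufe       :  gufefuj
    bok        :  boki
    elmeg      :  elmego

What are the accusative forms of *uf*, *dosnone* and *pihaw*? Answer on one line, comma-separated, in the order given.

The suffix is conditioned by the final sound: -i when the stem ends in a voiceless consonant (*lefwawdaf*, *bok*); -o when the stem ends in a voiced consonant (*aw*, *elmeg*); -fuj when the stem ends in a vowel (*kehaba*, *gufe*).
Since the final sound of *uf* is /f/ (a voiceless consonant), it takes -i, giving *ufi*.
The final sound of *dosnone* is /e/, which is a vowel, so the suffix is -fuj, giving *dosnonefuj*.
*pihaw*: final sound = /w/, a voiced consonant → -o → *pihawo*.

ufi, dosnonefuj, pihawo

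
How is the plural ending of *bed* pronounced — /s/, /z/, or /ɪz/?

The stem *bed* ends in a voiced non-sibilant sound.
The plural suffix surfaces as /ɪz/ after sibilants, /s/ after other voiceless consonants, and /z/ after other voiced sounds.
So the plural -s on *bed* is pronounced /z/.

/z/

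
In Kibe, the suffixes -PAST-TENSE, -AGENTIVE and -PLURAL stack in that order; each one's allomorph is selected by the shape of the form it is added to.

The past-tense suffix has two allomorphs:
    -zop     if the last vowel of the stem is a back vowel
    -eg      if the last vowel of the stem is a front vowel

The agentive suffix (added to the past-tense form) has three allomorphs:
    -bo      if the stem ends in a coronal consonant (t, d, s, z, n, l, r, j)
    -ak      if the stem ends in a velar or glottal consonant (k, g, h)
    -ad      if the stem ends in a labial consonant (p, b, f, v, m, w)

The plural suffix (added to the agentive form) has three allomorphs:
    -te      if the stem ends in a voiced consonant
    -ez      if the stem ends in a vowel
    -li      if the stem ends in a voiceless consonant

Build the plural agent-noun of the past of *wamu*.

*wamu*: last vowel = /u/, a back vowel → -zop → *wamuzop*.
The final consonant of the past-tense form *wamuzop* is /p/, which is labial, so the agentive suffix is -ad, giving *wamuzopad*.
Since the final sound of the agentive form *wamuzopad* is /d/ (a voiced consonant), it takes -te, giving *wamuzopadte*.

wamuzopadte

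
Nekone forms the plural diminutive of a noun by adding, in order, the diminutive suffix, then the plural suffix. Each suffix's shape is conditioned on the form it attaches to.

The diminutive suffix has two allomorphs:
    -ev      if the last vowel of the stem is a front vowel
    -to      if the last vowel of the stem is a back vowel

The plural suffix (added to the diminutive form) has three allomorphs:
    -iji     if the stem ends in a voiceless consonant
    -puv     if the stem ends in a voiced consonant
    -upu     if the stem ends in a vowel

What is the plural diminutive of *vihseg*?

vihsegevpuv

Since the last vowel of *vihseg* is /e/ (a front vowel), it takes -ev, giving *vihsegev*.
Since the final sound of the diminutive form *vihsegev* is /v/ (a voiced consonant), it takes -puv, giving *vihsegevpuv*.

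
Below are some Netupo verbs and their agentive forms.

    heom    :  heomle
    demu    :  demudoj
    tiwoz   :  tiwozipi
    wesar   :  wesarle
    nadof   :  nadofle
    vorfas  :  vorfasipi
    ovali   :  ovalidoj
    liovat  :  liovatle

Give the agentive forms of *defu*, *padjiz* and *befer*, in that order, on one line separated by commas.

defudoj, padjizipi, beferle

The alternation tracks the final sound of the stem — -ipi when the stem ends in a sibilant (*tiwoz*, *vorfas*); -le when the stem ends in a non-sibilant consonant (*heom*, *wesar*, *nadof*, *liovat*); -doj when the stem ends in a vowel (*demu*, *ovali*).
*defu*: final sound = /u/, a vowel → -doj → *defudoj*.
*padjiz*: final sound = /z/, a sibilant → -ipi → *padjizipi*.
Since the final sound of *befer* is /r/ (a non-sibilant consonant), it takes -le, giving *beferle*.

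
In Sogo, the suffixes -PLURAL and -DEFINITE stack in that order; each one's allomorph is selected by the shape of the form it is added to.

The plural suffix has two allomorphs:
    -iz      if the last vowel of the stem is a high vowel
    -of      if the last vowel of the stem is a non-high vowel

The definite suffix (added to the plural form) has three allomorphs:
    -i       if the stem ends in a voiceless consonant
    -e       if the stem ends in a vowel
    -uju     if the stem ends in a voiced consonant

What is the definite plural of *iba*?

*iba* — last vowel /a/ (a non-high vowel) → -of → *ibaof*.
The final sound of the plural form *ibaof* is /f/, which is a voiceless consonant, so the definite suffix is -i, giving *ibaofi*.

ibaofi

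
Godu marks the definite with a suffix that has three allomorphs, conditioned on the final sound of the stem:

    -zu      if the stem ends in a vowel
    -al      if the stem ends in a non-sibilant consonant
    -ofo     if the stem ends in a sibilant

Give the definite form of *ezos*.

ezosofo

*ezos* — final sound /s/ (a sibilant) → -ofo → *ezosofo*.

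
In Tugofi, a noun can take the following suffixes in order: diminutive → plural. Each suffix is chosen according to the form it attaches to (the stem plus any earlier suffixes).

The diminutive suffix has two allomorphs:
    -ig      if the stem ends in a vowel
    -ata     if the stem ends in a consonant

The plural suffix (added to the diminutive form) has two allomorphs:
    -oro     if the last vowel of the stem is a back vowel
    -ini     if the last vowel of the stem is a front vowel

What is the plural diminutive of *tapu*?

The final sound of *tapu* is /u/, which is a vowel, so the diminutive suffix is -ig, giving *tapuig*.
Since the last vowel of the diminutive form *tapuig* is /i/ (a front vowel), it takes -ini, giving *tapuigini*.

tapuigini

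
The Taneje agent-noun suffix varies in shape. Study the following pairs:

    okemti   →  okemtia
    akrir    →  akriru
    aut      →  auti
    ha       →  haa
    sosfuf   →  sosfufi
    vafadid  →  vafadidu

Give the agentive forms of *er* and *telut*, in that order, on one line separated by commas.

eru, teluti

Looking at the final sound of each stem: -i when the stem ends in a voiceless consonant (*aut*, *sosfuf*); -u when the stem ends in a voiced consonant (*akrir*, *vafadid*); -a when the stem ends in a vowel (*okemti*, *ha*).
*er* — final sound /r/ (a voiced consonant) → -u → *eru*.
The final sound of *telut* is /t/, which is a voiceless consonant, so the suffix is -i, giving *teluti*.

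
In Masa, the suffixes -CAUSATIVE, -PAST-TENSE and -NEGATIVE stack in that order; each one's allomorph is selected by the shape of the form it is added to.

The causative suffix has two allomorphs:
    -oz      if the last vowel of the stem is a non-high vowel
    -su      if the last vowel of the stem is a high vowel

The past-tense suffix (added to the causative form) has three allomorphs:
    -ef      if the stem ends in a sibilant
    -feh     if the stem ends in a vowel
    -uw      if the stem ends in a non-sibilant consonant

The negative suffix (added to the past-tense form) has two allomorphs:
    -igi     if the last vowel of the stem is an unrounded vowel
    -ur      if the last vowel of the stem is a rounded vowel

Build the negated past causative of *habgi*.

habgisufehigi

The last vowel of *habgi* is /i/, which is a high vowel, so the causative suffix is -su, giving *habgisu*.
The causative form *habgisu*: final sound = /u/, a vowel → -feh → *habgisufeh*.
The past-tense form *habgisufeh*: last vowel = /e/, an unrounded vowel → -igi → *habgisufehigi*.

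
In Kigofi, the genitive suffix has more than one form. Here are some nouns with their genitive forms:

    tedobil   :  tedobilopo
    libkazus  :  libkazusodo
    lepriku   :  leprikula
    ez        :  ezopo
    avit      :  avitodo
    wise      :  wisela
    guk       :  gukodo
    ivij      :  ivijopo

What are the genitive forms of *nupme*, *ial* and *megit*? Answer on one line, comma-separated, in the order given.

nupmela, ialopo, megitodo

The alternation tracks the final sound of the stem — -odo when the stem ends in a voiceless consonant (*libkazus*, *avit*, *guk*); -opo when the stem ends in a voiced consonant (*tedobil*, *ez*, *ivij*); -la when the stem ends in a vowel (*lepriku*, *wise*).
Since the final sound of *nupme* is /e/ (a vowel), it takes -la, giving *nupmela*.
*ial*: final sound = /l/, a voiced consonant → -opo → *ialopo*.
*megit* — final sound /t/ (a voiceless consonant) → -odo → *megitodo*.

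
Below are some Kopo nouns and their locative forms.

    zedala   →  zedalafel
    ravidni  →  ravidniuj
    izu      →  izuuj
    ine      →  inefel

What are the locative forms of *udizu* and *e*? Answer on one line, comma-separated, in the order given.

udizuuj, efel

The alternation tracks the last vowel of the stem — -uj when the last vowel of the stem is a high vowel (*ravidni*, *izu*); -fel when the last vowel of the stem is a non-high vowel (*zedala*, *ine*).
The last vowel of *udizu* is /u/, which is a high vowel, so the suffix is -uj, giving *udizuuj*.
*e* — last vowel /e/ (a non-high vowel) → -fel → *efel*.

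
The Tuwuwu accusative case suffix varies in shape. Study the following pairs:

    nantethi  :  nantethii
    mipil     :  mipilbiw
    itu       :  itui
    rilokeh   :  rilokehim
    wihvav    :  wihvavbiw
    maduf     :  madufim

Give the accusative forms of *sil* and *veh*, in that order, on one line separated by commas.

silbiw, vehim

Looking at the final sound of each stem: -im when the stem ends in a voiceless consonant (*rilokeh*, *maduf*); -biw when the stem ends in a voiced consonant (*mipil*, *wihvav*); -i when the stem ends in a vowel (*nantethi*, *itu*).
The final sound of *sil* is /l/, which is a voiced consonant, so the suffix is -biw, giving *silbiw*.
*veh*: final sound = /h/, a voiceless consonant → -im → *vehim*.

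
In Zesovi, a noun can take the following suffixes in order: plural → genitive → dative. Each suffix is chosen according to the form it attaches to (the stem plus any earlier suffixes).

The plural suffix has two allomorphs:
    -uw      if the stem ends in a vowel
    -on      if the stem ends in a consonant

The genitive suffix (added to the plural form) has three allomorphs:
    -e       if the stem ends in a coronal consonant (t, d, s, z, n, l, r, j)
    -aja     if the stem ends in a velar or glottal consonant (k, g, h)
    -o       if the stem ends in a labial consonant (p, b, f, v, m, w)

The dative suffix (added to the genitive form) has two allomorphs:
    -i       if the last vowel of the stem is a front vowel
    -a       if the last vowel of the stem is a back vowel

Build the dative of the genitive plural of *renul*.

The final sound of *renul* is /l/, which is a consonant, so the plural suffix is -on, giving *renulon*.
The plural form *renulon*: final consonant = /n/, coronal → -e → *renulone*.
Since the last vowel of the genitive form *renulone* is /e/ (a front vowel), it takes -i, giving *renulonei*.

renulonei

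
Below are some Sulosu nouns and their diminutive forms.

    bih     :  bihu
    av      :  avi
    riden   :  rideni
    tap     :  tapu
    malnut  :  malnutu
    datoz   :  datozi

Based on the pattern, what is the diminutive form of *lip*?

The alternation tracks the final consonant of the stem — -u when the stem ends in a voiceless consonant (*bih*, *tap*, *malnut*); -i when the stem ends in a voiced consonant (*av*, *riden*, *datoz*).
*lip*: final consonant = /p/, voiceless → -u → *lipu*.

lipu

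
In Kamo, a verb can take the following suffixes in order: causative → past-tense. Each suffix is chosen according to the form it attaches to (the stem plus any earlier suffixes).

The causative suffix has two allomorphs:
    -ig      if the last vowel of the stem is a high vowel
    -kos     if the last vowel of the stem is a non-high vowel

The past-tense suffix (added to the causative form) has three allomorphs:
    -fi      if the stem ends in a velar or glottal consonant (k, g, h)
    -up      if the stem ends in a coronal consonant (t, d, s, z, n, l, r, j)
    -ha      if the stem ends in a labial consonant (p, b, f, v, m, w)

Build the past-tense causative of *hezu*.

Since the last vowel of *hezu* is /u/ (a high vowel), it takes -ig, giving *hezuig*.
Since the final consonant of the causative form *hezuig* is /g/ (velar/glottal), it takes -fi, giving *hezuigfi*.

hezuigfi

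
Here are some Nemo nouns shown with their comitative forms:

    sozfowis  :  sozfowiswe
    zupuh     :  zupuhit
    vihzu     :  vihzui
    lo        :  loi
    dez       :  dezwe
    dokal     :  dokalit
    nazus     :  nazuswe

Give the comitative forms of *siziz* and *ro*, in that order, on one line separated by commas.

The suffix is conditioned by the final sound: -we when the stem ends in a sibilant (*sozfowis*, *dez*, *nazus*); -it when the stem ends in a non-sibilant consonant (*zupuh*, *dokal*); -i when the stem ends in a vowel (*vihzu*, *lo*).
*siziz* — final sound /z/ (a sibilant) → -we → *sizizwe*.
The final sound of *ro* is /o/, which is a vowel, so the suffix is -i, giving *roi*.

sizizwe, roi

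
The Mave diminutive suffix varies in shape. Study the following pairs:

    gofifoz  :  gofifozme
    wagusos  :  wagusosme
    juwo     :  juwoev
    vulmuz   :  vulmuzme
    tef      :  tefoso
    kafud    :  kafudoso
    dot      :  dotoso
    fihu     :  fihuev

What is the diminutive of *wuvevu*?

The pattern is sibilance of the final sound: -me when the stem ends in a sibilant (*gofifoz*, *wagusos*, *vulmuz*); -oso when the stem ends in a non-sibilant consonant (*tef*, *kafud*, *dot*); -ev when the stem ends in a vowel (*juwo*, *fihu*).
*wuvevu* — final sound /u/ (a vowel) → -ev → *wuvevuev*.

wuvevuev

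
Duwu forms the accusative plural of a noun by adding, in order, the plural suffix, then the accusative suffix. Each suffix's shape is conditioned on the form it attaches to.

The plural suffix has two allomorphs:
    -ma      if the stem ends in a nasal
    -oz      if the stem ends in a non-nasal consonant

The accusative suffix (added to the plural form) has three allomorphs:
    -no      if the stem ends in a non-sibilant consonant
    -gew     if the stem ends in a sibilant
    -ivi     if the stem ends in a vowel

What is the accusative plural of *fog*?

fogozgew

The final consonant of *fog* is /g/, which is non-nasal, so the plural suffix is -oz, giving *fogoz*.
The plural form *fogoz* — final sound /z/ (a sibilant) → -gew → *fogozgew*.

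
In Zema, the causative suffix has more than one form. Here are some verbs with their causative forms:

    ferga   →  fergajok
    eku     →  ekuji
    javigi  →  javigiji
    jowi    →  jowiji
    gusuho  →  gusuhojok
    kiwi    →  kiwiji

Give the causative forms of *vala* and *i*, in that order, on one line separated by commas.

The pattern is height harmony: -ji when the last vowel of the stem is a high vowel (*eku*, *javigi*, *jowi*, *kiwi*); -jok when the last vowel of the stem is a non-high vowel (*ferga*, *gusuho*).
*vala* — last vowel /a/ (a non-high vowel) → -jok → *valajok*.
*i*: last vowel = /i/, a high vowel → -ji → *iji*.

valajok, iji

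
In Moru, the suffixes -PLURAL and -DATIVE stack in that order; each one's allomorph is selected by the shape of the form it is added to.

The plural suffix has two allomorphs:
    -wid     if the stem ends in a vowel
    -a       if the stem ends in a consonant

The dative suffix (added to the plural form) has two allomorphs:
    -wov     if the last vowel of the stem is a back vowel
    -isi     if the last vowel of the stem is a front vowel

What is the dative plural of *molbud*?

molbudawov

*molbud* — final sound /d/ (a consonant) → -a → *molbuda*.
The last vowel of the plural form *molbuda* is /a/, which is a back vowel, so the dative suffix is -wov, giving *molbudawov*.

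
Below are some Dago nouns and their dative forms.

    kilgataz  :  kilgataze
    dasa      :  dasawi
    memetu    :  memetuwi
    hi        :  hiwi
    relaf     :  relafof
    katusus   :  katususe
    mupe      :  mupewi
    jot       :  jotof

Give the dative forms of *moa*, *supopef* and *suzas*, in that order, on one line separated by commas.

The pattern is sibilance of the final sound: -e when the stem ends in a sibilant (*kilgataz*, *katusus*); -of when the stem ends in a non-sibilant consonant (*relaf*, *jot*); -wi when the stem ends in a vowel (*dasa*, *memetu*, *hi*, *mupe*).
*moa* — final sound /a/ (a vowel) → -wi → *moawi*.
The final sound of *supopef* is /f/, which is a non-sibilant consonant, so the suffix is -of, giving *supopefof*.
The final sound of *suzas* is /s/, which is a sibilant, so the suffix is -e, giving *suzase*.

moawi, supopefof, suzase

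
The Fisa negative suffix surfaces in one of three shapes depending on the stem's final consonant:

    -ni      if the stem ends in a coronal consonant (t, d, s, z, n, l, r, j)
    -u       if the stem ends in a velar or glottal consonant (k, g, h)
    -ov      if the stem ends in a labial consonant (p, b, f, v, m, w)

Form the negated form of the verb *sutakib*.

sutakibov

*sutakib*: final consonant = /b/, labial → -ov → *sutakibov*.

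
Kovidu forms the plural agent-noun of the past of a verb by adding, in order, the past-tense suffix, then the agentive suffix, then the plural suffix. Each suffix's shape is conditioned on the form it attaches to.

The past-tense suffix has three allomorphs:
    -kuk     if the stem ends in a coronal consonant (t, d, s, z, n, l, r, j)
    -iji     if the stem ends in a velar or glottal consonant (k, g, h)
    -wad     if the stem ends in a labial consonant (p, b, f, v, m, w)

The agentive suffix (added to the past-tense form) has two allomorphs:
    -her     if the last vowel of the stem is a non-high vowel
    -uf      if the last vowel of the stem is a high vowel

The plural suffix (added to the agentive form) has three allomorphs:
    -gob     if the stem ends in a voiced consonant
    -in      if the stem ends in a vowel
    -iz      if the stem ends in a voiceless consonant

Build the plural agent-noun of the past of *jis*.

jiskukufiz

The final consonant of *jis* is /s/, which is coronal, so the past-tense suffix is -kuk, giving *jiskuk*.
The last vowel of the past-tense form *jiskuk* is /u/, which is a high vowel, so the agentive suffix is -uf, giving *jiskukuf*.
Since the final sound of the agentive form *jiskukuf* is /f/ (a voiceless consonant), it takes -iz, giving *jiskukufiz*.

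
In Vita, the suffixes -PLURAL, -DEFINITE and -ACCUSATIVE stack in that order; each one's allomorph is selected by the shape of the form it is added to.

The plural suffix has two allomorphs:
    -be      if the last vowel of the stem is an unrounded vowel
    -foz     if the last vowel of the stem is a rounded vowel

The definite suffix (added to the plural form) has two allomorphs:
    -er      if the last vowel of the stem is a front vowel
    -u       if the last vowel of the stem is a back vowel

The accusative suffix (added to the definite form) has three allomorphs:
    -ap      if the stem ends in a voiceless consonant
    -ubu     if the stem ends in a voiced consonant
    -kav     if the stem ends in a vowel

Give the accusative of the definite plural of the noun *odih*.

odihbeerubu

Since the last vowel of *odih* is /i/ (an unrounded vowel), it takes -be, giving *odihbe*.
Since the last vowel of the plural form *odihbe* is /e/ (a front vowel), it takes -er, giving *odihbeer*.
The final sound of the definite form *odihbeer* is /r/, which is a voiced consonant, so the accusative suffix is -ubu, giving *odihbeerubu*.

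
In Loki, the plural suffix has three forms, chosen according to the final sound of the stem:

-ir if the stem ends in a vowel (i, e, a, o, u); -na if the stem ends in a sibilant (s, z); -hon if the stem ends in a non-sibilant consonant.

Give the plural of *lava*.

The final sound of *lava* is /a/, which is a vowel, so the suffix is -ir, giving *lavair*.

lavair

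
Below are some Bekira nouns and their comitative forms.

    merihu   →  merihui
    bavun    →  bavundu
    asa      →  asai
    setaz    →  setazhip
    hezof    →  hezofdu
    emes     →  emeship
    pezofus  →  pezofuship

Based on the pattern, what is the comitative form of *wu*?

wui

The alternation tracks the final sound of the stem — -hip when the stem ends in a sibilant (*setaz*, *emes*, *pezofus*); -du when the stem ends in a non-sibilant consonant (*bavun*, *hezof*); -i when the stem ends in a vowel (*merihu*, *asa*).
Since the final sound of *wu* is /u/ (a vowel), it takes -i, giving *wui*.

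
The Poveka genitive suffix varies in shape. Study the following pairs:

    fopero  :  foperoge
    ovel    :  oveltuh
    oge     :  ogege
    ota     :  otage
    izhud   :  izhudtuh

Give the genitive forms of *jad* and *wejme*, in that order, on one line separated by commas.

jadtuh, wejmege

The alternation tracks the final sound of the stem — -tuh when the stem ends in a consonant (*ovel*, *izhud*); -ge when the stem ends in a vowel (*fopero*, *oge*, *ota*).
Since the final sound of *jad* is /d/ (a consonant), it takes -tuh, giving *jadtuh*.
The final sound of *wejme* is /e/, which is a vowel, so the suffix is -ge, giving *wejmege*.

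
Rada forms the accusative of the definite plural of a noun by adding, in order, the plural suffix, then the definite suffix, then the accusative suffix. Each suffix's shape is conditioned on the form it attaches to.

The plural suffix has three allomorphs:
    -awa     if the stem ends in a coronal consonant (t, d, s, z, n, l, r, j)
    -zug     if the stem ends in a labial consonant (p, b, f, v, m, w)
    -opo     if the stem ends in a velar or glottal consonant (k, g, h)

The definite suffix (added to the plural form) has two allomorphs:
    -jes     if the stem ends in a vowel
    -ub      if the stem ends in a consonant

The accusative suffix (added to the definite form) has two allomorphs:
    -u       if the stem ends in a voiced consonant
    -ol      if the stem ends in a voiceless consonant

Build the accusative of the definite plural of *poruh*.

poruhopojesol

*poruh* — final consonant /h/ (velar/glottal) → -opo → *poruhopo*.
The plural form *poruhopo* — final sound /o/ (a vowel) → -jes → *poruhopojes*.
The final consonant of the definite form *poruhopojes* is /s/, which is voiceless, so the accusative suffix is -ol, giving *poruhopojesol*.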